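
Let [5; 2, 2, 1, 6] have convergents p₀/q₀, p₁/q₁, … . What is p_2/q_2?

27/5

Using pₖ = aₖpₖ₋₁ + pₖ₋₂, qₖ = aₖqₖ₋₁ + qₖ₋₂ (with p₋₁=1, p₋₂=0, q₋₁=0, q₋₂=1):
  k=0: a=5, p=5, q=1
  k=1: a=2, p=11, q=2
  k=2: a=2, p=27, q=5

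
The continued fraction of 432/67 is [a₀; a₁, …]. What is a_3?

432 = 6·67 + 30   →  a_0 = 6
67 = 2·30 + 7   →  a_1 = 2
30 = 4·7 + 2   →  a_2 = 4
7 = 3·2 + 1   →  a_3 = 3

3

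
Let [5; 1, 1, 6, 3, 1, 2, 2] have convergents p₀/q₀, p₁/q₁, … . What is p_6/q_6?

Using pₖ = aₖpₖ₋₁ + pₖ₋₂, qₖ = aₖqₖ₋₁ + qₖ₋₂ (with p₋₁=1, p₋₂=0, q₋₁=0, q₋₂=1):
  k=0: a=5, p=5, q=1
  k=1: a=1, p=6, q=1
  k=2: a=1, p=11, q=2
  k=3: a=6, p=72, q=13
  k=4: a=3, p=227, q=41
  k=5: a=1, p=299, q=54
  k=6: a=2, p=825, q=149

825/149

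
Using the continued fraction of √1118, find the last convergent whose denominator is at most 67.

√1118 = [33; 2, 3, 2, 3, 2, 66, …] (period length 6).
Convergents:
  p_0/q_0 = 33/1
  p_1/q_1 = 67/2
  p_2/q_2 = 234/7
  p_3/q_3 = 535/16
  p_4/q_4 = 1839/55
  p_5/q_5 = 4213/126
q_4 = 55 ≤ 67 < 126 = q_5, so the answer is 1839/55.

1839/55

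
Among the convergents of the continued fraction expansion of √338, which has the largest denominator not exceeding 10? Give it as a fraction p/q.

92/5

√338 = [18; 2, 1, 1, 2, 36, …] (period length 5).
Convergents:
  p_0/q_0 = 18/1
  p_1/q_1 = 37/2
  p_2/q_2 = 55/3
  p_3/q_3 = 92/5
  p_4/q_4 = 239/13
q_3 = 5 ≤ 10 < 13 = q_4, so the answer is 92/5.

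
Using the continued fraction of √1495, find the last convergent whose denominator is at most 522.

17902/463

√1495 = [38; 1, 1, 1, 76, …] (period length 4).
Convergents:
  p_0/q_0 = 38/1
  p_1/q_1 = 39/1
  p_2/q_2 = 77/2
  p_3/q_3 = 116/3
  p_4/q_4 = 8893/230
  p_5/q_5 = 9009/233
  p_6/q_6 = 17902/463
  p_7/q_7 = 26911/696
q_6 = 463 ≤ 522 < 696 = q_7, so the answer is 17902/463.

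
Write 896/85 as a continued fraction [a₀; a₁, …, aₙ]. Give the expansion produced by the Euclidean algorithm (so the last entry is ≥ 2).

896 = 10×85 + 46
85 = 1×46 + 39
46 = 1×39 + 7
39 = 5×7 + 4
7 = 1×4 + 3
4 = 1×3 + 1
3 = 3×1 + 0  (stop)
So 896/85 = [10; 1, 1, 5, 1, 1, 3].

[10; 1, 1, 5, 1, 1, 3]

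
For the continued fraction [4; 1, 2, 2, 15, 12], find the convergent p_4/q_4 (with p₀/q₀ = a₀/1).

509/108

Using pₖ = aₖpₖ₋₁ + pₖ₋₂, qₖ = aₖqₖ₋₁ + qₖ₋₂ (with p₋₁=1, p₋₂=0, q₋₁=0, q₋₂=1):
  k=0: a=4, p=4, q=1
  k=1: a=1, p=5, q=1
  k=2: a=2, p=14, q=3
  k=3: a=2, p=33, q=7
  k=4: a=15, p=509, q=108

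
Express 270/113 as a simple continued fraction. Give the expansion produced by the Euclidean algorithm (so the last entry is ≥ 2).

270 = 2×113 + 44
113 = 2×44 + 25
44 = 1×25 + 19
25 = 1×19 + 6
19 = 3×6 + 1
6 = 6×1 + 0  (stop)
So 270/113 = [2; 2, 1, 1, 3, 6].

[2; 2, 1, 1, 3, 6]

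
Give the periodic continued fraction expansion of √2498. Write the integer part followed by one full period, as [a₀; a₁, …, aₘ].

[49; 1, 48, 1, 98]

a₀ = ⌊√2498⌋ = 49.
With m₀=0, d₀=1 and mₖ₊₁ = dₖaₖ − mₖ, dₖ₊₁ = (n − mₖ₊₁²)/dₖ, aₖ₊₁ = ⌊(a₀+mₖ₊₁)/dₖ₊₁⌋:
  k=1: m=49, d=97, a=1
  k=2: m=48, d=2, a=48
  k=3: m=48, d=97, a=1
  k=4: m=49, d=1, a=98
d=1 and a=2a₀=98 at k=4, so the next step gives (m, d) = (49, 97) again — its k=1 value — and the period has length 4.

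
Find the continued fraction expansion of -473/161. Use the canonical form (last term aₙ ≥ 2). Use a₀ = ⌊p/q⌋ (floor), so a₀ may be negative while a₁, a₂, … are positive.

[-3; 16, 10]

-473 = -3×161 + 10
161 = 16×10 + 1
10 = 10×1 + 0  (stop)
So -473/161 = [-3; 16, 10].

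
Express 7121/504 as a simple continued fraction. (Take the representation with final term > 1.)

7121 = 14×504 + 65
504 = 7×65 + 49
65 = 1×49 + 16
49 = 3×16 + 1
16 = 16×1 + 0  (stop)
So 7121/504 = [14; 7, 1, 3, 16].

[14; 7, 1, 3, 16]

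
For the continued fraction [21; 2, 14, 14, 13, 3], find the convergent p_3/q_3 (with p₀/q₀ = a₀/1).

Using pₖ = aₖpₖ₋₁ + pₖ₋₂, qₖ = aₖqₖ₋₁ + qₖ₋₂ (with p₋₁=1, p₋₂=0, q₋₁=0, q₋₂=1):
  k=0: a=21, p=21, q=1
  k=1: a=2, p=43, q=2
  k=2: a=14, p=623, q=29
  k=3: a=14, p=8765, q=408

8765/408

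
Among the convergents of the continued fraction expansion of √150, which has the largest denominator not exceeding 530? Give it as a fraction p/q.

√150 = [12; 4, 24, …] (period length 2).
Convergents:
  p_0/q_0 = 12/1
  p_1/q_1 = 49/4
  p_2/q_2 = 1188/97
  p_3/q_3 = 4801/392
  p_4/q_4 = 116412/9505
q_3 = 392 ≤ 530 < 9505 = q_4, so the answer is 4801/392.

4801/392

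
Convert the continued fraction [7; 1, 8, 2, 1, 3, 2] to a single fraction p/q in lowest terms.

Fold from the inside: start with 2/1.
  3 + 1/2 = 7/2
  1 + 2/7 = 9/7
  2 + 7/9 = 25/9
  8 + 9/25 = 209/25
  1 + 25/209 = 234/209
  7 + 209/234 = 1847/234

1847/234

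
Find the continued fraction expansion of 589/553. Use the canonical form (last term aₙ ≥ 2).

[1; 15, 2, 1, 3, 3]

589 = 1*553 + 36
553 = 15*36 + 13
36 = 2*13 + 10
13 = 1*10 + 3
10 = 3*3 + 1
3 = 3*1 + 0  (stop)
So 589/553 = [1; 15, 2, 1, 3, 3].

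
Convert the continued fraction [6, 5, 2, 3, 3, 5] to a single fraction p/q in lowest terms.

4100/663

Fold from the inside: start with 5/1.
  3 + 1/5 = 16/5
  3 + 5/16 = 53/16
  2 + 16/53 = 122/53
  5 + 53/122 = 663/122
  6 + 122/663 = 4100/663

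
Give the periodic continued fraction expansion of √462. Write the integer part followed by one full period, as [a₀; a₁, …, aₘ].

[21; 2, 42]

a₀ = ⌊√462⌋ = 21.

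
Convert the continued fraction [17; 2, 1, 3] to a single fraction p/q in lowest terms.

Using pₖ = aₖpₖ₋₁ + pₖ₋₂ and qₖ = aₖqₖ₋₁ + qₖ₋₂:
  k=0: a=17, p=17, q=1
  k=1: a=2, p=35, q=2
  k=2: a=1, p=52, q=3
  k=3: a=3, p=191, q=11

191/11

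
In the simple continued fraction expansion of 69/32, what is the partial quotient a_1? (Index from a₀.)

6

69 = 2·32 + 5   →  a_0 = 2
32 = 6·5 + 2   →  a_1 = 6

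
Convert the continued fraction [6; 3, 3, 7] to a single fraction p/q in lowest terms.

460/73

Using pₖ = aₖpₖ₋₁ + pₖ₋₂ and qₖ = aₖqₖ₋₁ + qₖ₋₂:
  k=0: a=6, p=6, q=1
  k=1: a=3, p=19, q=3
  k=2: a=3, p=63, q=10
  k=3: a=7, p=460, q=73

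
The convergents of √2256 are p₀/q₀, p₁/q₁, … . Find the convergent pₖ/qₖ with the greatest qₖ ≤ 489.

√2256 = [47; 2, 94, …] (period length 2).
Convergents:
  p_0/q_0 = 47/1
  p_1/q_1 = 95/2
  p_2/q_2 = 8977/189
  p_3/q_3 = 18049/380
  p_4/q_4 = 1705583/35909
q_3 = 380 ≤ 489 < 35909 = q_4, so the answer is 18049/380.

18049/380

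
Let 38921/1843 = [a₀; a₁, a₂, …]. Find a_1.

8

38921 = 21·1843 + 218   →  a_0 = 21
1843 = 8·218 + 99   →  a_1 = 8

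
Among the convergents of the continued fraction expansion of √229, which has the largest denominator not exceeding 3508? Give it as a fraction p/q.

51527/3405

√229 = [15; 7, 1, 1, 7, 30, …] (period length 5).
Convergents:
  p_0/q_0 = 15/1
  p_1/q_1 = 106/7
  p_2/q_2 = 121/8
  p_3/q_3 = 227/15
  p_4/q_4 = 1710/113
  p_5/q_5 = 51527/3405
  p_6/q_6 = 362399/23948
q_5 = 3405 ≤ 3508 < 23948 = q_6, so the answer is 51527/3405.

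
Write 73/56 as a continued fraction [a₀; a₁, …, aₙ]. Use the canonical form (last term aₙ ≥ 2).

[1; 3, 3, 2, 2]

73 = 1×56 + 17
56 = 3×17 + 5
17 = 3×5 + 2
5 = 2×2 + 1
2 = 2×1 + 0  (stop)
So 73/56 = [1; 3, 3, 2, 2].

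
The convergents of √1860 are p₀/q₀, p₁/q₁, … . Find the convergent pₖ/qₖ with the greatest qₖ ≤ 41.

√1860 = [43; 7, 1, 4, 1, 7, 86, …] (period length 6).
Convergents:
  p_0/q_0 = 43/1
  p_1/q_1 = 302/7
  p_2/q_2 = 345/8
  p_3/q_3 = 1682/39
  p_4/q_4 = 2027/47
q_3 = 39 ≤ 41 < 47 = q_4, so the answer is 1682/39.

1682/39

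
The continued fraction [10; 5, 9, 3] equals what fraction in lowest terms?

Using pₖ = aₖpₖ₋₁ + pₖ₋₂ and qₖ = aₖqₖ₋₁ + qₖ₋₂:
  k=0: a=10, p=10, q=1
  k=1: a=5, p=51, q=5
  k=2: a=9, p=469, q=46
  k=3: a=3, p=1458, q=143

1458/143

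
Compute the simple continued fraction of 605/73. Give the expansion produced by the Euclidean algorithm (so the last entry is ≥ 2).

605 = 8×73 + 21
73 = 3×21 + 10
21 = 2×10 + 1
10 = 10×1 + 0  (stop)
So 605/73 = [8; 3, 2, 10].

[8; 3, 2, 10]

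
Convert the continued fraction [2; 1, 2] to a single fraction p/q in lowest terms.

Fold from the inside: start with 2/1.
  1 + 1/2 = 3/2
  2 + 2/3 = 8/3

8/3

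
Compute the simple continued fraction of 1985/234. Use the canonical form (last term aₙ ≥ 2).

[8; 2, 14, 8]

1985 = 8×234 + 113
234 = 2×113 + 8
113 = 14×8 + 1
8 = 8×1 + 0  (stop)
So 1985/234 = [8; 2, 14, 8].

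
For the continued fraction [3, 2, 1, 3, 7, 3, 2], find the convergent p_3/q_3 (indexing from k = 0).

37/11

Using pₖ = aₖpₖ₋₁ + pₖ₋₂, qₖ = aₖqₖ₋₁ + qₖ₋₂ (with p₋₁=1, p₋₂=0, q₋₁=0, q₋₂=1):
  k=0: a=3, p=3, q=1
  k=1: a=2, p=7, q=2
  k=2: a=1, p=10, q=3
  k=3: a=3, p=37, q=11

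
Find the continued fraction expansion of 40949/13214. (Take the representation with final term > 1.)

40949 = 3*13214 + 1307
13214 = 10*1307 + 144
1307 = 9*144 + 11
144 = 13*11 + 1
11 = 11*1 + 0  (stop)
So 40949/13214 = [3; 10, 9, 13, 11].

[3; 10, 9, 13, 11]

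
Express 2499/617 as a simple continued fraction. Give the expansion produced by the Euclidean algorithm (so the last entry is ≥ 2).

[4; 19, 1, 9, 3]

2499 = 4*617 + 31
617 = 19*31 + 28
31 = 1*28 + 3
28 = 9*3 + 1
3 = 3*1 + 0  (stop)
So 2499/617 = [4; 19, 1, 9, 3].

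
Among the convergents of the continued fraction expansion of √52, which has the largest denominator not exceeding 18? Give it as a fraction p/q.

√52 = [7; 4, 1, 2, 1, 4, 14, …] (period length 6).
Convergents:
  p_0/q_0 = 7/1
  p_1/q_1 = 29/4
  p_2/q_2 = 36/5
  p_3/q_3 = 101/14
  p_4/q_4 = 137/19
q_3 = 14 ≤ 18 < 19 = q_4, so the answer is 101/14.

101/14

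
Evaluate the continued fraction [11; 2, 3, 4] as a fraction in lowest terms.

Using pₖ = aₖpₖ₋₁ + pₖ₋₂ and qₖ = aₖqₖ₋₁ + qₖ₋₂:
  k=0: a=11, p=11, q=1
  k=1: a=2, p=23, q=2
  k=2: a=3, p=80, q=7
  k=3: a=4, p=343, q=30

343/30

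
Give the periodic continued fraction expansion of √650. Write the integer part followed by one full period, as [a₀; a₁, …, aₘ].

[25; 2, 50]

a₀ = ⌊√650⌋ = 25.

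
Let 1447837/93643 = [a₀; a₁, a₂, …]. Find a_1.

1447837 = 15·93643 + 43192   →  a_0 = 15
93643 = 2·43192 + 7259   →  a_1 = 2

2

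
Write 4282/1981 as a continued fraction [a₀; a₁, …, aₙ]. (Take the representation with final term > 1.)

4282 = 2·1981 + 320
1981 = 6·320 + 61
320 = 5·61 + 15
61 = 4·15 + 1
15 = 15·1 + 0  (stop)
So 4282/1981 = [2; 6, 5, 4, 15].

[2; 6, 5, 4, 15]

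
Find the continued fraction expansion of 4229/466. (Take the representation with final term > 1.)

[9; 13, 3, 5, 2]

4229 = 9·466 + 35
466 = 13·35 + 11
35 = 3·11 + 2
11 = 5·2 + 1
2 = 2·1 + 0  (stop)
So 4229/466 = [9; 13, 3, 5, 2].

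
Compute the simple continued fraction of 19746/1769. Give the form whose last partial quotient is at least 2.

19746 = 11·1769 + 287
1769 = 6·287 + 47
287 = 6·47 + 5
47 = 9·5 + 2
5 = 2·2 + 1
2 = 2·1 + 0  (stop)
So 19746/1769 = [11; 6, 6, 9, 2, 2].

[11; 6, 6, 9, 2, 2]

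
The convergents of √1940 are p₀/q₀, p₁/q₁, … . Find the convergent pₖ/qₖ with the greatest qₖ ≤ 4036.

85316/1937

√1940 = [44; 22, 88, …] (period length 2).
Convergents:
  p_0/q_0 = 44/1
  p_1/q_1 = 969/22
  p_2/q_2 = 85316/1937
  p_3/q_3 = 1877921/42636
q_2 = 1937 ≤ 4036 < 42636 = q_3, so the answer is 85316/1937.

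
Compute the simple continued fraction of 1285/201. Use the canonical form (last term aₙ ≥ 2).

[6; 2, 1, 1, 5, 7]

1285 = 6·201 + 79
201 = 2·79 + 43
79 = 1·43 + 36
43 = 1·36 + 7
36 = 5·7 + 1
7 = 7·1 + 0  (stop)
So 1285/201 = [6; 2, 1, 1, 5, 7].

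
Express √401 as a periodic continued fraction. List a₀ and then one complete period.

a₀ = ⌊√401⌋ = 20.
With m₀=0, d₀=1 and mₖ₊₁ = dₖaₖ − mₖ, dₖ₊₁ = (n − mₖ₊₁²)/dₖ, aₖ₊₁ = ⌊(a₀+mₖ₊₁)/dₖ₊₁⌋:
  k=1: m=20, d=1, a=40
d=1 and a=2a₀=40 at k=1, so the next step gives (m, d) = (20, 1) again — its k=1 value — and the period has length 1.

[20; 40]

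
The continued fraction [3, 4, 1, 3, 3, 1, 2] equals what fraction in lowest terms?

Using pₖ = aₖpₖ₋₁ + pₖ₋₂ and qₖ = aₖqₖ₋₁ + qₖ₋₂:
  k=0: a=3, p=3, q=1
  k=1: a=4, p=13, q=4
  k=2: a=1, p=16, q=5
  k=3: a=3, p=61, q=19
  k=4: a=3, p=199, q=62
  k=5: a=1, p=260, q=81
  k=6: a=2, p=719, q=224

719/224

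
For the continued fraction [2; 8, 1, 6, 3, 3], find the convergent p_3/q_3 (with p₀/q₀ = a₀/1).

Using pₖ = aₖpₖ₋₁ + pₖ₋₂, qₖ = aₖqₖ₋₁ + qₖ₋₂ (with p₋₁=1, p₋₂=0, q₋₁=0, q₋₂=1):
  k=0: a=2, p=2, q=1
  k=1: a=8, p=17, q=8
  k=2: a=1, p=19, q=9
  k=3: a=6, p=131, q=62

131/62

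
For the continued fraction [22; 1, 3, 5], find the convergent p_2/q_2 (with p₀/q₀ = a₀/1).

91/4

Using pₖ = aₖpₖ₋₁ + pₖ₋₂, qₖ = aₖqₖ₋₁ + qₖ₋₂ (with p₋₁=1, p₋₂=0, q₋₁=0, q₋₂=1):
  k=0: a=22, p=22, q=1
  k=1: a=1, p=23, q=1
  k=2: a=3, p=91, q=4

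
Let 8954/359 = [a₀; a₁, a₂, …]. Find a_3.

8954 = 24·359 + 338   →  a_0 = 24
359 = 1·338 + 21   →  a_1 = 1
338 = 16·21 + 2   →  a_2 = 16
21 = 10·2 + 1   →  a_3 = 10

10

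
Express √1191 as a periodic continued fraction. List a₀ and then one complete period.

a₀ = ⌊√1191⌋ = 34.
With m₀=0, d₀=1 and mₖ₊₁ = dₖaₖ − mₖ, dₖ₊₁ = (n − mₖ₊₁²)/dₖ, aₖ₊₁ = ⌊(a₀+mₖ₊₁)/dₖ₊₁⌋:
  k=1: m=34, d=35, a=1
  k=2: m=1, d=34, a=1
  k=3: m=33, d=3, a=22
  k=4: m=33, d=34, a=1
  k=5: m=1, d=35, a=1
  k=6: m=34, d=1, a=68
d=1 and a=2a₀=68 at k=6, so the next step gives (m, d) = (34, 35) again — its k=1 value — and the period has length 6.

[34; 1, 1, 22, 1, 1, 68]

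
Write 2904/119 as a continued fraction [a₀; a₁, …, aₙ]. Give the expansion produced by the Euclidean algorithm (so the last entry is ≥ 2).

2904 = 24·119 + 48
119 = 2·48 + 23
48 = 2·23 + 2
23 = 11·2 + 1
2 = 2·1 + 0  (stop)
So 2904/119 = [24; 2, 2, 11, 2].

[24; 2, 2, 11, 2]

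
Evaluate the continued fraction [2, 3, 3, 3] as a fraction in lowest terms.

76/33

Using pₖ = aₖpₖ₋₁ + pₖ₋₂ and qₖ = aₖqₖ₋₁ + qₖ₋₂:
  k=0: a=2, p=2, q=1
  k=1: a=3, p=7, q=3
  k=2: a=3, p=23, q=10
  k=3: a=3, p=76, q=33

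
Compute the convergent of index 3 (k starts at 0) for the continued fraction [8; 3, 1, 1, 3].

Using pₖ = aₖpₖ₋₁ + pₖ₋₂, qₖ = aₖqₖ₋₁ + qₖ₋₂ (with p₋₁=1, p₋₂=0, q₋₁=0, q₋₂=1):
  k=0: a=8, p=8, q=1
  k=1: a=3, p=25, q=3
  k=2: a=1, p=33, q=4
  k=3: a=1, p=58, q=7

58/7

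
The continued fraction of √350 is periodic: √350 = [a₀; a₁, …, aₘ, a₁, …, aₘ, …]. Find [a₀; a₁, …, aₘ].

[18; 1, 2, 2, 2, 1, 36]

a₀ = ⌊√350⌋ = 18.
With m₀=0, d₀=1 and mₖ₊₁ = dₖaₖ − mₖ, dₖ₊₁ = (n − mₖ₊₁²)/dₖ, aₖ₊₁ = ⌊(a₀+mₖ₊₁)/dₖ₊₁⌋:
  k=1: m=18, d=26, a=1
  k=2: m=8, d=11, a=2
  k=3: m=14, d=14, a=2
  k=4: m=14, d=11, a=2
  k=5: m=8, d=26, a=1
  k=6: m=18, d=1, a=36
d=1 and a=2a₀=36 at k=6, so the next step gives (m, d) = (18, 26) again — its k=1 value — and the period has length 6.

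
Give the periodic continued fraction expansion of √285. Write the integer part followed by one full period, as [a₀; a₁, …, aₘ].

a₀ = ⌊√285⌋ = 16.
With m₀=0, d₀=1 and mₖ₊₁ = dₖaₖ − mₖ, dₖ₊₁ = (n − mₖ₊₁²)/dₖ, aₖ₊₁ = ⌊(a₀+mₖ₊₁)/dₖ₊₁⌋:
  k=1: m=16, d=29, a=1
  k=2: m=13, d=4, a=7
  k=3: m=15, d=15, a=2
  k=4: m=15, d=4, a=7
  k=5: m=13, d=29, a=1
  k=6: m=16, d=1, a=32
d=1 and a=2a₀=32 at k=6, so the next step gives (m, d) = (16, 29) again — its k=1 value — and the period has length 6.

[16; 1, 7, 2, 7, 1, 32]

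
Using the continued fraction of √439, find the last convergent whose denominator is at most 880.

√439 = [20; 1, 19, 1, 40, …] (period length 4).
Convergents:
  p_0/q_0 = 20/1
  p_1/q_1 = 21/1
  p_2/q_2 = 419/20
  p_3/q_3 = 440/21
  p_4/q_4 = 18019/860
  p_5/q_5 = 18459/881
q_4 = 860 ≤ 880 < 881 = q_5, so the answer is 18019/860.

18019/860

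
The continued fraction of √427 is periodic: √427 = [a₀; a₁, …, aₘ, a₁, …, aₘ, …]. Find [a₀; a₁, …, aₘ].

a₀ = ⌊√427⌋ = 20.
With m₀=0, d₀=1 and mₖ₊₁ = dₖaₖ − mₖ, dₖ₊₁ = (n − mₖ₊₁²)/dₖ, aₖ₊₁ = ⌊(a₀+mₖ₊₁)/dₖ₊₁⌋:
  k=1: m=20, d=27, a=1
  k=2: m=7, d=14, a=1
  k=3: m=7, d=27, a=1
  k=4: m=20, d=1, a=40
d=1 and a=2a₀=40 at k=4, so the next step gives (m, d) = (20, 27) again — its k=1 value — and the period has length 4.

[20; 1, 1, 1, 40]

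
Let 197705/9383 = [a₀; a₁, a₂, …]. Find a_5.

197705 = 21·9383 + 662   →  a_0 = 21
9383 = 14·662 + 115   →  a_1 = 14
662 = 5·115 + 87   →  a_2 = 5
115 = 1·87 + 28   →  a_3 = 1
87 = 3·28 + 3   →  a_4 = 3
28 = 9·3 + 1   →  a_5 = 9

9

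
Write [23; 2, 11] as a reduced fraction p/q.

540/23

Using pₖ = aₖpₖ₋₁ + pₖ₋₂ and qₖ = aₖqₖ₋₁ + qₖ₋₂:
  k=0: a=23, p=23, q=1
  k=1: a=2, p=47, q=2
  k=2: a=11, p=540, q=23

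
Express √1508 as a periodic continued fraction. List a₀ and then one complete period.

a₀ = ⌊√1508⌋ = 38.
With m₀=0, d₀=1 and mₖ₊₁ = dₖaₖ − mₖ, dₖ₊₁ = (n − mₖ₊₁²)/dₖ, aₖ₊₁ = ⌊(a₀+mₖ₊₁)/dₖ₊₁⌋:
  k=1: m=38, d=64, a=1
  k=2: m=26, d=13, a=4
  k=3: m=26, d=64, a=1
  k=4: m=38, d=1, a=76
d=1 and a=2a₀=76 at k=4, so the next step gives (m, d) = (38, 64) again — its k=1 value — and the period has length 4.

[38; 1, 4, 1, 76]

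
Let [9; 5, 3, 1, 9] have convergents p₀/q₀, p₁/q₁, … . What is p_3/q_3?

193/21

Using pₖ = aₖpₖ₋₁ + pₖ₋₂, qₖ = aₖqₖ₋₁ + qₖ₋₂ (with p₋₁=1, p₋₂=0, q₋₁=0, q₋₂=1):
  k=0: a=9, p=9, q=1
  k=1: a=5, p=46, q=5
  k=2: a=3, p=147, q=16
  k=3: a=1, p=193, q=21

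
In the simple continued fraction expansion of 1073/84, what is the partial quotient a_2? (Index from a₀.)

1073 = 12·84 + 65   →  a_0 = 12
84 = 1·65 + 19   →  a_1 = 1
65 = 3·19 + 8   →  a_2 = 3

3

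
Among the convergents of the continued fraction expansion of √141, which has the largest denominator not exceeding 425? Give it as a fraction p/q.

√141 = [11; 1, 6, 1, 22, …] (period length 4).
Convergents:
  p_0/q_0 = 11/1
  p_1/q_1 = 12/1
  p_2/q_2 = 83/7
  p_3/q_3 = 95/8
  p_4/q_4 = 2173/183
  p_5/q_5 = 2268/191
  p_6/q_6 = 15781/1329
q_5 = 191 ≤ 425 < 1329 = q_6, so the answer is 2268/191.

2268/191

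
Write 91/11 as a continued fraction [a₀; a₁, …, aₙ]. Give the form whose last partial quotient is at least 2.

[8; 3, 1, 2]

91 = 8×11 + 3
11 = 3×3 + 2
3 = 1×2 + 1
2 = 2×1 + 0  (stop)
So 91/11 = [8; 3, 1, 2].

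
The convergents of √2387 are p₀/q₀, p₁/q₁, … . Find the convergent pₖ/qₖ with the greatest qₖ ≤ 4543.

√2387 = [48; 1, 5, 1, 96, …] (period length 4).
Convergents:
  p_0/q_0 = 48/1
  p_1/q_1 = 49/1
  p_2/q_2 = 293/6
  p_3/q_3 = 342/7
  p_4/q_4 = 33125/678
  p_5/q_5 = 33467/685
  p_6/q_6 = 200460/4103
  p_7/q_7 = 233927/4788
q_6 = 4103 ≤ 4543 < 4788 = q_7, so the answer is 200460/4103.

200460/4103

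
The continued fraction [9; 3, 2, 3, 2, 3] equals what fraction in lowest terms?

1756/189

Using pₖ = aₖpₖ₋₁ + pₖ₋₂ and qₖ = aₖqₖ₋₁ + qₖ₋₂:
  k=0: a=9, p=9, q=1
  k=1: a=3, p=28, q=3
  k=2: a=2, p=65, q=7
  k=3: a=3, p=223, q=24
  k=4: a=2, p=511, q=55
  k=5: a=3, p=1756, q=189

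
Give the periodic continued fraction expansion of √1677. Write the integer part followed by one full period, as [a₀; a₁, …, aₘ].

a₀ = ⌊√1677⌋ = 40.
With m₀=0, d₀=1 and mₖ₊₁ = dₖaₖ − mₖ, dₖ₊₁ = (n − mₖ₊₁²)/dₖ, aₖ₊₁ = ⌊(a₀+mₖ₊₁)/dₖ₊₁⌋:
  k=1: m=40, d=77, a=1
  k=2: m=37, d=4, a=19
  k=3: m=39, d=39, a=2
  k=4: m=39, d=4, a=19
  k=5: m=37, d=77, a=1
  k=6: m=40, d=1, a=80
d=1 and a=2a₀=80 at k=6, so the next step gives (m, d) = (40, 77) again — its k=1 value — and the period has length 6.

[40; 1, 19, 2, 19, 1, 80]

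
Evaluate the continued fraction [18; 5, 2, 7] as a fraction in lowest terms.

Fold from the inside: start with 7/1.
  2 + 1/7 = 15/7
  5 + 7/15 = 82/15
  18 + 15/82 = 1491/82

1491/82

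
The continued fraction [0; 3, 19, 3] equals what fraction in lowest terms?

58/177

Fold from the inside: start with 3/1.
  19 + 1/3 = 58/3
  3 + 3/58 = 177/58
  0 + 58/177 = 58/177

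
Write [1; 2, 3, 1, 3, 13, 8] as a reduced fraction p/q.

Fold from the inside: start with 8/1.
  13 + 1/8 = 105/8
  3 + 8/105 = 323/105
  1 + 105/323 = 428/323
  3 + 323/428 = 1607/428
  2 + 428/1607 = 3642/1607
  1 + 1607/3642 = 5249/3642

5249/3642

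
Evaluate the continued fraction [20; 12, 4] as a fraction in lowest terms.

Using pₖ = aₖpₖ₋₁ + pₖ₋₂ and qₖ = aₖqₖ₋₁ + qₖ₋₂:
  k=0: a=20, p=20, q=1
  k=1: a=12, p=241, q=12
  k=2: a=4, p=984, q=49

984/49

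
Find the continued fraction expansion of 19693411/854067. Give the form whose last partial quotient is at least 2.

[23; 17, 7, 1, 17, 7, 16, 3]

19693411 = 23×854067 + 49870
854067 = 17×49870 + 6277
49870 = 7×6277 + 5931
6277 = 1×5931 + 346
5931 = 17×346 + 49
346 = 7×49 + 3
49 = 16×3 + 1
3 = 3×1 + 0  (stop)
So 19693411/854067 = [23; 17, 7, 1, 17, 7, 16, 3].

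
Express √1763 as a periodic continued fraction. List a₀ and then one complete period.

a₀ = ⌊√1763⌋ = 41.
With m₀=0, d₀=1 and mₖ₊₁ = dₖaₖ − mₖ, dₖ₊₁ = (n − mₖ₊₁²)/dₖ, aₖ₊₁ = ⌊(a₀+mₖ₊₁)/dₖ₊₁⌋:
  k=1: m=41, d=82, a=1
  k=2: m=41, d=1, a=82
d=1 and a=2a₀=82 at k=2, so the next step gives (m, d) = (41, 82) again — its k=1 value — and the period has length 2.

[41; 1, 82]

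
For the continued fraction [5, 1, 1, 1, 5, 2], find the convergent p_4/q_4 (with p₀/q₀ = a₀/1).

96/17

Using pₖ = aₖpₖ₋₁ + pₖ₋₂, qₖ = aₖqₖ₋₁ + qₖ₋₂ (with p₋₁=1, p₋₂=0, q₋₁=0, q₋₂=1):
  k=0: a=5, p=5, q=1
  k=1: a=1, p=6, q=1
  k=2: a=1, p=11, q=2
  k=3: a=1, p=17, q=3
  k=4: a=5, p=96, q=17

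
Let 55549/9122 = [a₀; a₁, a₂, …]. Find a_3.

19

55549 = 6·9122 + 817   →  a_0 = 6
9122 = 11·817 + 135   →  a_1 = 11
817 = 6·135 + 7   →  a_2 = 6
135 = 19·7 + 2   →  a_3 = 19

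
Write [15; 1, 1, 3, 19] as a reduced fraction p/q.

2102/135

Fold from the inside: start with 19/1.
  3 + 1/19 = 58/19
  1 + 19/58 = 77/58
  1 + 58/77 = 135/77
  15 + 77/135 = 2102/135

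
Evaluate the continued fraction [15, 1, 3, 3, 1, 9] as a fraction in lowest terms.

Fold from the inside: start with 9/1.
  1 + 1/9 = 10/9
  3 + 9/10 = 39/10
  3 + 10/39 = 127/39
  1 + 39/127 = 166/127
  15 + 127/166 = 2617/166

2617/166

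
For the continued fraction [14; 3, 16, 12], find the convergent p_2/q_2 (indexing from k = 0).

Using pₖ = aₖpₖ₋₁ + pₖ₋₂, qₖ = aₖqₖ₋₁ + qₖ₋₂ (with p₋₁=1, p₋₂=0, q₋₁=0, q₋₂=1):
  k=0: a=14, p=14, q=1
  k=1: a=3, p=43, q=3
  k=2: a=16, p=702, q=49

702/49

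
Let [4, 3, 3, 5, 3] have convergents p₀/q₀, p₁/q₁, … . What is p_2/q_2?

Using pₖ = aₖpₖ₋₁ + pₖ₋₂, qₖ = aₖqₖ₋₁ + qₖ₋₂ (with p₋₁=1, p₋₂=0, q₋₁=0, q₋₂=1):
  k=0: a=4, p=4, q=1
  k=1: a=3, p=13, q=3
  k=2: a=3, p=43, q=10

43/10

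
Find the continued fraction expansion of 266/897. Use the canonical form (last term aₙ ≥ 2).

266 = 0*897 + 266
897 = 3*266 + 99
266 = 2*99 + 68
99 = 1*68 + 31
68 = 2*31 + 6
31 = 5*6 + 1
6 = 6*1 + 0  (stop)
So 266/897 = [0; 3, 2, 1, 2, 5, 6].

[0; 3, 2, 1, 2, 5, 6]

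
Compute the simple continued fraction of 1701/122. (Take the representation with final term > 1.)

1701 = 13*122 + 115
122 = 1*115 + 7
115 = 16*7 + 3
7 = 2*3 + 1
3 = 3*1 + 0  (stop)
So 1701/122 = [13; 1, 16, 2, 3].

[13; 1, 16, 2, 3]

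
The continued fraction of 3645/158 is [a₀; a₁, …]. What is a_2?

3645 = 23·158 + 11   →  a_0 = 23
158 = 14·11 + 4   →  a_1 = 14
11 = 2·4 + 3   →  a_2 = 2

2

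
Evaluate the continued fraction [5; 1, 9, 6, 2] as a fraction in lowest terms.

Fold from the inside: start with 2/1.
  6 + 1/2 = 13/2
  9 + 2/13 = 119/13
  1 + 13/119 = 132/119
  5 + 119/132 = 779/132

779/132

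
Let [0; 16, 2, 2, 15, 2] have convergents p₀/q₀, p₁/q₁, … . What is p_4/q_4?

77/1263

Using pₖ = aₖpₖ₋₁ + pₖ₋₂, qₖ = aₖqₖ₋₁ + qₖ₋₂ (with p₋₁=1, p₋₂=0, q₋₁=0, q₋₂=1):
  k=0: a=0, p=0, q=1
  k=1: a=16, p=1, q=16
  k=2: a=2, p=2, q=33
  k=3: a=2, p=5, q=82
  k=4: a=15, p=77, q=1263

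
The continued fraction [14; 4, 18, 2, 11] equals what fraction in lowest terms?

Using pₖ = aₖpₖ₋₁ + pₖ₋₂ and qₖ = aₖqₖ₋₁ + qₖ₋₂:
  k=0: a=14, p=14, q=1
  k=1: a=4, p=57, q=4
  k=2: a=18, p=1040, q=73
  k=3: a=2, p=2137, q=150
  k=4: a=11, p=24547, q=1723

24547/1723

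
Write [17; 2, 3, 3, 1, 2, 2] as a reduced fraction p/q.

3417/196

Using pₖ = aₖpₖ₋₁ + pₖ₋₂ and qₖ = aₖqₖ₋₁ + qₖ₋₂:
  k=0: a=17, p=17, q=1
  k=1: a=2, p=35, q=2
  k=2: a=3, p=122, q=7
  k=3: a=3, p=401, q=23
  k=4: a=1, p=523, q=30
  k=5: a=2, p=1447, q=83
  k=6: a=2, p=3417, q=196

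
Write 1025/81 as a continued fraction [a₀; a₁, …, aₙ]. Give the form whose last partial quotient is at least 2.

1025 = 12*81 + 53
81 = 1*53 + 28
53 = 1*28 + 25
28 = 1*25 + 3
25 = 8*3 + 1
3 = 3*1 + 0  (stop)
So 1025/81 = [12; 1, 1, 1, 8, 3].

[12; 1, 1, 1, 8, 3]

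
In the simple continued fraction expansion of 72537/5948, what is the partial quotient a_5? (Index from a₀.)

72537 = 12·5948 + 1161   →  a_0 = 12
5948 = 5·1161 + 143   →  a_1 = 5
1161 = 8·143 + 17   →  a_2 = 8
143 = 8·17 + 7   →  a_3 = 8
17 = 2·7 + 3   →  a_4 = 2
7 = 2·3 + 1   →  a_5 = 2

2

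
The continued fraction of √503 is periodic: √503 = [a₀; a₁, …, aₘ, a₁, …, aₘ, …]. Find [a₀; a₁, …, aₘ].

a₀ = ⌊√503⌋ = 22.
With m₀=0, d₀=1 and mₖ₊₁ = dₖaₖ − mₖ, dₖ₊₁ = (n − mₖ₊₁²)/dₖ, aₖ₊₁ = ⌊(a₀+mₖ₊₁)/dₖ₊₁⌋:
  k=1: m=22, d=19, a=2
  k=2: m=16, d=13, a=2
  k=3: m=10, d=31, a=1
  k=4: m=21, d=2, a=21
  k=5: m=21, d=31, a=1
  k=6: m=10, d=13, a=2
  k=7: m=16, d=19, a=2
  k=8: m=22, d=1, a=44
d=1 and a=2a₀=44 at k=8, so the next step gives (m, d) = (22, 19) again — its k=1 value — and the period has length 8.

[22; 2, 2, 1, 21, 1, 2, 2, 44]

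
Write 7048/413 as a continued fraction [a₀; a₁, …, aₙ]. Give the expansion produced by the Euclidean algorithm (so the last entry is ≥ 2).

7048 = 17*413 + 27
413 = 15*27 + 8
27 = 3*8 + 3
8 = 2*3 + 2
3 = 1*2 + 1
2 = 2*1 + 0  (stop)
So 7048/413 = [17; 15, 3, 2, 1, 2].

[17; 15, 3, 2, 1, 2]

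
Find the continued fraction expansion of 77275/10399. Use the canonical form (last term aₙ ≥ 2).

77275 = 7×10399 + 4482
10399 = 2×4482 + 1435
4482 = 3×1435 + 177
1435 = 8×177 + 19
177 = 9×19 + 6
19 = 3×6 + 1
6 = 6×1 + 0  (stop)
So 77275/10399 = [7; 2, 3, 8, 9, 3, 6].

[7; 2, 3, 8, 9, 3, 6]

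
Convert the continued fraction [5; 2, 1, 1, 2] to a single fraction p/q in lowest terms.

Using pₖ = aₖpₖ₋₁ + pₖ₋₂ and qₖ = aₖqₖ₋₁ + qₖ₋₂:
  k=0: a=5, p=5, q=1
  k=1: a=2, p=11, q=2
  k=2: a=1, p=16, q=3
  k=3: a=1, p=27, q=5
  k=4: a=2, p=70, q=13

70/13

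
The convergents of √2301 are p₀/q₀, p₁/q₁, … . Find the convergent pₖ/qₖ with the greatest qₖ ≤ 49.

√2301 = [47; 1, 30, 1, 94, …] (period length 4).
Convergents:
  p_0/q_0 = 47/1
  p_1/q_1 = 48/1
  p_2/q_2 = 1487/31
  p_3/q_3 = 1535/32
  p_4/q_4 = 145777/3039
q_3 = 32 ≤ 49 < 3039 = q_4, so the answer is 1535/32.

1535/32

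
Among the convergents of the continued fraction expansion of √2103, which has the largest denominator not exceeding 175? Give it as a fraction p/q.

√2103 = [45; 1, 6, 15, 6, 1, 90, …] (period length 6).
Convergents:
  p_0/q_0 = 45/1
  p_1/q_1 = 46/1
  p_2/q_2 = 321/7
  p_3/q_3 = 4861/106
  p_4/q_4 = 29487/643
q_3 = 106 ≤ 175 < 643 = q_4, so the answer is 4861/106.

4861/106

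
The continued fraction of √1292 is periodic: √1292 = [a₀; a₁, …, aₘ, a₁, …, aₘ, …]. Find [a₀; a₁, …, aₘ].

[35; 1, 16, 1, 70]

a₀ = ⌊√1292⌋ = 35.
With m₀=0, d₀=1 and mₖ₊₁ = dₖaₖ − mₖ, dₖ₊₁ = (n − mₖ₊₁²)/dₖ, aₖ₊₁ = ⌊(a₀+mₖ₊₁)/dₖ₊₁⌋:
  k=1: m=35, d=67, a=1
  k=2: m=32, d=4, a=16
  k=3: m=32, d=67, a=1
  k=4: m=35, d=1, a=70
d=1 and a=2a₀=70 at k=4, so the next step gives (m, d) = (35, 67) again — its k=1 value — and the period has length 4.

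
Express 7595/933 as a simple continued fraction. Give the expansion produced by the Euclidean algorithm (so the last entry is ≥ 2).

7595 = 8*933 + 131
933 = 7*131 + 16
131 = 8*16 + 3
16 = 5*3 + 1
3 = 3*1 + 0  (stop)
So 7595/933 = [8; 7, 8, 5, 3].

[8; 7, 8, 5, 3]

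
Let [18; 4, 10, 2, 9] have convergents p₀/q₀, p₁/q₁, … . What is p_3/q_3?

1569/86

Using pₖ = aₖpₖ₋₁ + pₖ₋₂, qₖ = aₖqₖ₋₁ + qₖ₋₂ (with p₋₁=1, p₋₂=0, q₋₁=0, q₋₂=1):
  k=0: a=18, p=18, q=1
  k=1: a=4, p=73, q=4
  k=2: a=10, p=748, q=41
  k=3: a=2, p=1569, q=86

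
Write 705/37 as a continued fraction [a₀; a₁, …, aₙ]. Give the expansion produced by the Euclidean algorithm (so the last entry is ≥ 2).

[19; 18, 2]

705 = 19·37 + 2
37 = 18·2 + 1
2 = 2·1 + 0  (stop)
So 705/37 = [19; 18, 2].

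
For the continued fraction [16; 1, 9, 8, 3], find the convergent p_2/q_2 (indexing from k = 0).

169/10

Using pₖ = aₖpₖ₋₁ + pₖ₋₂, qₖ = aₖqₖ₋₁ + qₖ₋₂ (with p₋₁=1, p₋₂=0, q₋₁=0, q₋₂=1):
  k=0: a=16, p=16, q=1
  k=1: a=1, p=17, q=1
  k=2: a=9, p=169, q=10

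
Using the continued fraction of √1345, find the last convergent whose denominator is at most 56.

1577/43

√1345 = [36; 1, 2, 14, 2, 1, 72, …] (period length 6).
Convergents:
  p_0/q_0 = 36/1
  p_1/q_1 = 37/1
  p_2/q_2 = 110/3
  p_3/q_3 = 1577/43
  p_4/q_4 = 3264/89
q_3 = 43 ≤ 56 < 89 = q_4, so the answer is 1577/43.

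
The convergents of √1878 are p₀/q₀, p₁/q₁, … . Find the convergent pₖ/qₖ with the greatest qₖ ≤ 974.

16901/390

√1878 = [43; 2, 1, 42, 1, 2, 86, …] (period length 6).
Convergents:
  p_0/q_0 = 43/1
  p_1/q_1 = 87/2
  p_2/q_2 = 130/3
  p_3/q_3 = 5547/128
  p_4/q_4 = 5677/131
  p_5/q_5 = 16901/390
  p_6/q_6 = 1459163/33671
q_5 = 390 ≤ 974 < 33671 = q_6, so the answer is 16901/390.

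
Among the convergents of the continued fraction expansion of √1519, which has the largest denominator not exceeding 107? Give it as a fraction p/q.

√1519 = [38; 1, 37, 1, 76, …] (period length 4).
Convergents:
  p_0/q_0 = 38/1
  p_1/q_1 = 39/1
  p_2/q_2 = 1481/38
  p_3/q_3 = 1520/39
  p_4/q_4 = 117001/3002
q_3 = 39 ≤ 107 < 3002 = q_4, so the answer is 1520/39.

1520/39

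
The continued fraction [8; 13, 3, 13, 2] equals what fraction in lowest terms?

Fold from the inside: start with 2/1.
  13 + 1/2 = 27/2
  3 + 2/27 = 83/27
  13 + 27/83 = 1106/83
  8 + 83/1106 = 8931/1106

8931/1106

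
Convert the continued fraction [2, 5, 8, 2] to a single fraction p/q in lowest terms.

191/87

Fold from the inside: start with 2/1.
  8 + 1/2 = 17/2
  5 + 2/17 = 87/17
  2 + 17/87 = 191/87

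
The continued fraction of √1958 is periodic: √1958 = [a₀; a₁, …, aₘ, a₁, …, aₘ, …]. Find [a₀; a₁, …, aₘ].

[44; 4, 88]

a₀ = ⌊√1958⌋ = 44.
With m₀=0, d₀=1 and mₖ₊₁ = dₖaₖ − mₖ, dₖ₊₁ = (n − mₖ₊₁²)/dₖ, aₖ₊₁ = ⌊(a₀+mₖ₊₁)/dₖ₊₁⌋:
  k=1: m=44, d=22, a=4
  k=2: m=44, d=1, a=88
d=1 and a=2a₀=88 at k=2, so the next step gives (m, d) = (44, 22) again — its k=1 value — and the period has length 2.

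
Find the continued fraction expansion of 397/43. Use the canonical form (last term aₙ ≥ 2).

[9; 4, 3, 3]

397 = 9×43 + 10
43 = 4×10 + 3
10 = 3×3 + 1
3 = 3×1 + 0  (stop)
So 397/43 = [9; 4, 3, 3].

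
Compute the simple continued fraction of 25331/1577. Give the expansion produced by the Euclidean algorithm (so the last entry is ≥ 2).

25331 = 16·1577 + 99
1577 = 15·99 + 92
99 = 1·92 + 7
92 = 13·7 + 1
7 = 7·1 + 0  (stop)
So 25331/1577 = [16; 15, 1, 13, 7].

[16; 15, 1, 13, 7]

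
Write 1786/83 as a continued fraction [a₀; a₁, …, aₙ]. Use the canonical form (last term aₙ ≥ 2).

[21; 1, 1, 13, 3]

1786 = 21*83 + 43
83 = 1*43 + 40
43 = 1*40 + 3
40 = 13*3 + 1
3 = 3*1 + 0  (stop)
So 1786/83 = [21; 1, 1, 13, 3].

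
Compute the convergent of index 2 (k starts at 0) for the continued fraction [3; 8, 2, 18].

53/17

Using pₖ = aₖpₖ₋₁ + pₖ₋₂, qₖ = aₖqₖ₋₁ + qₖ₋₂ (with p₋₁=1, p₋₂=0, q₋₁=0, q₋₂=1):
  k=0: a=3, p=3, q=1
  k=1: a=8, p=25, q=8
  k=2: a=2, p=53, q=17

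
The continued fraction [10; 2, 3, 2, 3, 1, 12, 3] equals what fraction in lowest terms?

Using pₖ = aₖpₖ₋₁ + pₖ₋₂ and qₖ = aₖqₖ₋₁ + qₖ₋₂:
  k=0: a=10, p=10, q=1
  k=1: a=2, p=21, q=2
  k=2: a=3, p=73, q=7
  k=3: a=2, p=167, q=16
  k=4: a=3, p=574, q=55
  k=5: a=1, p=741, q=71
  k=6: a=12, p=9466, q=907
  k=7: a=3, p=29139, q=2792

29139/2792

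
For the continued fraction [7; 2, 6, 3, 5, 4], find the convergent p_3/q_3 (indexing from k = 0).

Using pₖ = aₖpₖ₋₁ + pₖ₋₂, qₖ = aₖqₖ₋₁ + qₖ₋₂ (with p₋₁=1, p₋₂=0, q₋₁=0, q₋₂=1):
  k=0: a=7, p=7, q=1
  k=1: a=2, p=15, q=2
  k=2: a=6, p=97, q=13
  k=3: a=3, p=306, q=41

306/41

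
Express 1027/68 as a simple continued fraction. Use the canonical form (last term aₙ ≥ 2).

[15; 9, 1, 2, 2]

1027 = 15×68 + 7
68 = 9×7 + 5
7 = 1×5 + 2
5 = 2×2 + 1
2 = 2×1 + 0  (stop)
So 1027/68 = [15; 9, 1, 2, 2].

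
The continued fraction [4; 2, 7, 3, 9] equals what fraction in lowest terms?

1957/438

Using pₖ = aₖpₖ₋₁ + pₖ₋₂ and qₖ = aₖqₖ₋₁ + qₖ₋₂:
  k=0: a=4, p=4, q=1
  k=1: a=2, p=9, q=2
  k=2: a=7, p=67, q=15
  k=3: a=3, p=210, q=47
  k=4: a=9, p=1957, q=438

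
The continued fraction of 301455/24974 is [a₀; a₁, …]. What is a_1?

301455 = 12·24974 + 1767   →  a_0 = 12
24974 = 14·1767 + 236   →  a_1 = 14

14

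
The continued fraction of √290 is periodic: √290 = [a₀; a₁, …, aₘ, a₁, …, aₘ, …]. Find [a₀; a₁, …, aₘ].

a₀ = ⌊√290⌋ = 17.
With m₀=0, d₀=1 and mₖ₊₁ = dₖaₖ − mₖ, dₖ₊₁ = (n − mₖ₊₁²)/dₖ, aₖ₊₁ = ⌊(a₀+mₖ₊₁)/dₖ₊₁⌋:
  k=1: m=17, d=1, a=34
d=1 and a=2a₀=34 at k=1, so the next step gives (m, d) = (17, 1) again — its k=1 value — and the period has length 1.

[17; 34]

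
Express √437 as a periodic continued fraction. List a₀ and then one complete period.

a₀ = ⌊√437⌋ = 20.
With m₀=0, d₀=1 and mₖ₊₁ = dₖaₖ − mₖ, dₖ₊₁ = (n − mₖ₊₁²)/dₖ, aₖ₊₁ = ⌊(a₀+mₖ₊₁)/dₖ₊₁⌋:
  k=1: m=20, d=37, a=1
  k=2: m=17, d=4, a=9
  k=3: m=19, d=19, a=2
  k=4: m=19, d=4, a=9
  k=5: m=17, d=37, a=1
  k=6: m=20, d=1, a=40
d=1 and a=2a₀=40 at k=6, so the next step gives (m, d) = (20, 37) again — its k=1 value — and the period has length 6.

[20; 1, 9, 2, 9, 1, 40]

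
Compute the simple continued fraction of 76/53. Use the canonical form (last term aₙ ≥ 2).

76 = 1×53 + 23
53 = 2×23 + 7
23 = 3×7 + 2
7 = 3×2 + 1
2 = 2×1 + 0  (stop)
So 76/53 = [1; 2, 3, 3, 2].

[1; 2, 3, 3, 2]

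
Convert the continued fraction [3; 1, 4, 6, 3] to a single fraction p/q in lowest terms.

Fold from the inside: start with 3/1.
  6 + 1/3 = 19/3
  4 + 3/19 = 79/19
  1 + 19/79 = 98/79
  3 + 79/98 = 373/98

373/98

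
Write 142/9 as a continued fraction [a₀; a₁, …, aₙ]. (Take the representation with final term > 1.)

142 = 15·9 + 7
9 = 1·7 + 2
7 = 3·2 + 1
2 = 2·1 + 0  (stop)
So 142/9 = [15; 1, 3, 2].

[15; 1, 3, 2]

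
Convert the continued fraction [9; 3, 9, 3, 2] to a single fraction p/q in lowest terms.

1883/202

Fold from the inside: start with 2/1.
  3 + 1/2 = 7/2
  9 + 2/7 = 65/7
  3 + 7/65 = 202/65
  9 + 65/202 = 1883/202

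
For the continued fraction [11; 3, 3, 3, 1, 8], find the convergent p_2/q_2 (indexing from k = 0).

Using pₖ = aₖpₖ₋₁ + pₖ₋₂, qₖ = aₖqₖ₋₁ + qₖ₋₂ (with p₋₁=1, p₋₂=0, q₋₁=0, q₋₂=1):
  k=0: a=11, p=11, q=1
  k=1: a=3, p=34, q=3
  k=2: a=3, p=113, q=10

113/10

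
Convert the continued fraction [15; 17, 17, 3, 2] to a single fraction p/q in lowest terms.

31081/2064

Fold from the inside: start with 2/1.
  3 + 1/2 = 7/2
  17 + 2/7 = 121/7
  17 + 7/121 = 2064/121
  15 + 121/2064 = 31081/2064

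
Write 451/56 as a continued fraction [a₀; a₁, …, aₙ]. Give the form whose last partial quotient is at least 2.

[8; 18, 1, 2]

451 = 8*56 + 3
56 = 18*3 + 2
3 = 1*2 + 1
2 = 2*1 + 0  (stop)
So 451/56 = [8; 18, 1, 2].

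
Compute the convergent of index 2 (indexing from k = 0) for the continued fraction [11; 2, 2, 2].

57/5

Using pₖ = aₖpₖ₋₁ + pₖ₋₂, qₖ = aₖqₖ₋₁ + qₖ₋₂ (with p₋₁=1, p₋₂=0, q₋₁=0, q₋₂=1):
  k=0: a=11, p=11, q=1
  k=1: a=2, p=23, q=2
  k=2: a=2, p=57, q=5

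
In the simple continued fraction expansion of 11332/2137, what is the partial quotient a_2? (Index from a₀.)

11332 = 5·2137 + 647   →  a_0 = 5
2137 = 3·647 + 196   →  a_1 = 3
647 = 3·196 + 59   →  a_2 = 3

3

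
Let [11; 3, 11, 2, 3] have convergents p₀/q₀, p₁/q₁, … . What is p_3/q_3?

Using pₖ = aₖpₖ₋₁ + pₖ₋₂, qₖ = aₖqₖ₋₁ + qₖ₋₂ (with p₋₁=1, p₋₂=0, q₋₁=0, q₋₂=1):
  k=0: a=11, p=11, q=1
  k=1: a=3, p=34, q=3
  k=2: a=11, p=385, q=34
  k=3: a=2, p=804, q=71

804/71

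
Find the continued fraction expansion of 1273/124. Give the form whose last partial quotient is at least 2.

1273 = 10·124 + 33
124 = 3·33 + 25
33 = 1·25 + 8
25 = 3·8 + 1
8 = 8·1 + 0  (stop)
So 1273/124 = [10; 3, 1, 3, 8].

[10; 3, 1, 3, 8]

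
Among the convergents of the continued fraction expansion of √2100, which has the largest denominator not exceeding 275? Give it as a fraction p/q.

6049/132

√2100 = [45; 1, 4, 1, 2, 1, 4, 1, 90, …] (period length 8).
Convergents:
  p_0/q_0 = 45/1
  p_1/q_1 = 46/1
  p_2/q_2 = 229/5
  p_3/q_3 = 275/6
  p_4/q_4 = 779/17
  p_5/q_5 = 1054/23
  p_6/q_6 = 4995/109
  p_7/q_7 = 6049/132
  p_8/q_8 = 549405/11989
q_7 = 132 ≤ 275 < 11989 = q_8, so the answer is 6049/132.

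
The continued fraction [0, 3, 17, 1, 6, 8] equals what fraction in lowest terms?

Using pₖ = aₖpₖ₋₁ + pₖ₋₂ and qₖ = aₖqₖ₋₁ + qₖ₋₂:
  k=0: a=0, p=0, q=1
  k=1: a=3, p=1, q=3
  k=2: a=17, p=17, q=52
  k=3: a=1, p=18, q=55
  k=4: a=6, p=125, q=382
  k=5: a=8, p=1018, q=3111

1018/3111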